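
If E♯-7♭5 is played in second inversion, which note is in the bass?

E♯-7♭5 = E♯–G♯–B–D♯. Second inversion → fifth in the bass = B.

B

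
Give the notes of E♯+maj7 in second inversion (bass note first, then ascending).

B## – D## – E# – G##

E♯+maj7 = E#–G##–B##–D##; second inversion → fifth (B##) lowest.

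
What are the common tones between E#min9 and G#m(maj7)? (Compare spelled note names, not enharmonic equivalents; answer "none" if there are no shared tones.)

G♯  D♯  F𝄪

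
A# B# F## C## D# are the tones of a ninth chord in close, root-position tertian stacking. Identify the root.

B#

Arranged so that each adjacent pair is a third by letter name: B# – D# – F## – A# – C##.
The bottom of that stack, B#, is the root (this is B# minor ninth).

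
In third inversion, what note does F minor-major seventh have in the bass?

F minor-major seventh = F–A-flat–C–E. Third inversion → seventh in the bass = E.

E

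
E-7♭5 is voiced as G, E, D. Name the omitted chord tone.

Bb

E-7♭5 = E, G, Bb, D. The voicing lacks the 5th (diminished 5th), Bb.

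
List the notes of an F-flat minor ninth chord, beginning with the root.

Root Fb, quality minor ninth:
Root: Fb
Minor 3rd (3rd): Abb
Perfect 5th (5th): Cb
Minor 7th (7th): Ebb
Major 9th (9th): Gb

Fb, Abb, Cb, Ebb, Gb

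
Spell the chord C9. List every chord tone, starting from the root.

C, E, G, Bb, D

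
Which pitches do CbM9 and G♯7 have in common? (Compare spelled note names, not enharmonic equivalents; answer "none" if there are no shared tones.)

none

CbM9 = Cb, Eb, Gb, Bb, Db.
G♯7 = G#, B#, D#, F#.
Shared: none.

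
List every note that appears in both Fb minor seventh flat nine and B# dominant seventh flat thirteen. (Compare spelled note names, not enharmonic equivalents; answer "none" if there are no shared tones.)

Fb minor seventh flat nine: F-flat A-double-flat C-flat E-double-flat G-double-flat
B# dominant seventh flat thirteen: B-sharp D-double-sharp F-double-sharp A-sharp G-sharp
Common to both → none.

none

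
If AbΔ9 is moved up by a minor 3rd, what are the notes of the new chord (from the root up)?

A minor 3rd up from Ab is Cb, so the new chord is Cb major ninth.
- root: Cb
- major 3rd: Eb
- perfect 5th: Gb
- major 7th: Bb
- major 9th: Db

Cb Eb Gb Bb Db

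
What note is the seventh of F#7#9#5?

E

F#7#9#5 is built on F#; its 7th is a minor 7th above the root.
A seventh above F uses the letter E, and the minor 7th above F# is E.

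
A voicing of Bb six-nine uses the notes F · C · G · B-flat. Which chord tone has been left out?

The full Bb six-nine chord is B-flat, D, F, G, C.
Comparing with the voicing, the major 3rd (3rd) — D — is absent.

D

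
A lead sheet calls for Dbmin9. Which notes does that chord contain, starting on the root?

D♭ – F♭ – A♭ – C♭ – E♭

Root D♭, quality minor ninth:
Root: D♭
Minor 3rd (3rd): F♭
Perfect 5th (5th): A♭
Minor 7th (7th): C♭
Major 9th (9th): E♭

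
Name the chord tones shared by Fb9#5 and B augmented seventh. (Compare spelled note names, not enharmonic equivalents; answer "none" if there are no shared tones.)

none

Fb9#5: F♭ A♭ C E𝄫 G♭
B augmented seventh: B D♯ F𝄪 A
Common to both → none.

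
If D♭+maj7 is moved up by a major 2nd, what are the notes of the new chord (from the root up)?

A major 2nd up from Db is Eb, so the new chord is Eb augmented major seventh.
- root: Eb
- major 3rd: G
- augmented 5th: B
- major 7th: D

Eb, G, B, D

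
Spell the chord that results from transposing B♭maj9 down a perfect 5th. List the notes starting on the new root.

A perfect 5th down from B♭ is E♭, so the new chord is E♭ major ninth.
root → E♭
3rd (major 3rd) → G
5th (perfect 5th) → B♭
7th (major 7th) → D
9th (major 9th) → F

E♭, G, B♭, D, F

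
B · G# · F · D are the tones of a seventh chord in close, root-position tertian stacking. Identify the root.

G#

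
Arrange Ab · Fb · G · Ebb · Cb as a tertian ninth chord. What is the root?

Arranged so that each adjacent pair is a third by letter name: Fb – Ab – Cb – Ebb – G.
The bottom of that stack, Fb, is the root (this is Fb dominant seventh sharp nine).

Fb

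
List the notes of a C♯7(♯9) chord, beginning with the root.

C#, E#, G#, B, D##

Root C#, quality dominant seventh sharp nine:
root → C#
3rd (major 3rd) → E#
5th (perfect 5th) → G#
7th (minor 7th) → B
9th (augmented 9th) → D##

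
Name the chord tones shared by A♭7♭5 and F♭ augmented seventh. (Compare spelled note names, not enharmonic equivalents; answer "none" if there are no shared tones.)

Ab, C, Ebb

A♭7♭5: Ab C Ebb Gb
F♭ augmented seventh: Fb Ab C Ebb
Common to both → Ab, C, Ebb.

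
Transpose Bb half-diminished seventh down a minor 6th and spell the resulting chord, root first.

D, F, A♭, C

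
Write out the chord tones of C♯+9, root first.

Root C♯, quality dominant ninth sharp five:
C♯ — root
E♯ — major 3rd
G𝄪 — augmented 5th
B — minor 7th
D♯ — major 9th

C♯ E♯ G𝄪 B D♯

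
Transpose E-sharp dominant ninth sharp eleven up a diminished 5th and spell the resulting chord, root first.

B D-sharp F-sharp A C-sharp E-sharp

E-sharp up a diminished 5th → B. New chord: B dominant ninth sharp eleven.
B — root
D-sharp — major 3rd
F-sharp — perfect 5th
A — minor 7th
C-sharp — major 9th
E-sharp — augmented 11th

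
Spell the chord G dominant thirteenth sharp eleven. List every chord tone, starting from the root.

G, B, D, F, A, C-sharp, E

G dominant thirteenth sharp eleven: dominant thirteenth sharp eleven on G.
root → G
3rd (major 3rd) → B
5th (perfect 5th) → D
7th (minor 7th) → F
9th (major 9th) → A
11th (augmented 11th) → C-sharp
13th (major 13th) → E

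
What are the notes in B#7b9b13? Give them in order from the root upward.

B#, D##, F##, A#, C#, G#

B#7b9b13: dominant seventh flat nine flat thirteen on B#.
root → B#
3rd (major 3rd) → D##
5th (perfect 5th) → F##
7th (minor 7th) → A#
9th (minor 9th) → C#
13th (minor 13th) → G#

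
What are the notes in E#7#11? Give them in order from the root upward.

Root E♯, quality dominant seventh sharp eleven:
root → E♯
3rd (major 3rd) → G𝄪
5th (perfect 5th) → B♯
7th (minor 7th) → D♯
11th (augmented 11th) → A𝄪

E♯ – G𝄪 – B♯ – D♯ – A𝄪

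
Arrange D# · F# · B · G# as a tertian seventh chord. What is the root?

Arranged so that each adjacent pair is a third by letter name: G# – B – D# – F#.
The bottom of that stack, G#, is the root (this is G# minor seventh).

G#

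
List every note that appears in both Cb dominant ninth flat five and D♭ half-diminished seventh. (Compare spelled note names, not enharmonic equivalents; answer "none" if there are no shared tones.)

Cb dominant ninth flat five: C-flat E-flat G-double-flat B-double-flat D-flat
D♭ half-diminished seventh: D-flat F-flat A-double-flat C-flat
Common to both → C-flat, D-flat.

C-flat, D-flat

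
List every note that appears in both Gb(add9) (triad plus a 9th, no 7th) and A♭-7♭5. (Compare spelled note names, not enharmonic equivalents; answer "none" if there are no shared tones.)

Gb  Ab

Gb(add9): Gb Bb Db Ab
A♭-7♭5: Ab Cb Ebb Gb
Common to both → Gb, Ab.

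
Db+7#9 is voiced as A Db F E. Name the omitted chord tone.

Db+7#9 = Db, F, A, Cb, E. The voicing lacks the 7th (minor 7th), Cb.

Cb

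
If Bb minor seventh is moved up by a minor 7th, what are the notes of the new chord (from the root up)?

A minor 7th up from B-flat is A-flat, so the new chord is A-flat minor seventh.
root → A-flat
3rd (minor 3rd) → C-flat
5th (perfect 5th) → E-flat
7th (minor 7th) → G-flat

A-flat, C-flat, E-flat, G-flat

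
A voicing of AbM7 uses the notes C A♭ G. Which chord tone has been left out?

The full AbM7 chord is A♭, C, E♭, G.
Comparing with the voicing, the perfect 5th (5th) — E♭ — is absent.

E♭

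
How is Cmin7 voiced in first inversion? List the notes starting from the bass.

Eb, G, Bb, C

In root position, Cmin7 is C–Eb–G–Bb.
First inversion puts the third (Eb) in the bass.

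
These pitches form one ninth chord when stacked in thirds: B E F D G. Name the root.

E

Arranged so that each adjacent pair is a third by letter name: E – G – B – D – F.
The bottom of that stack, E, is the root (this is E minor seventh flat nine).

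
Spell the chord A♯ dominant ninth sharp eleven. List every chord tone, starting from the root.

A-sharp  C-double-sharp  E-sharp  G-sharp  B-sharp  D-double-sharp

A♯ dominant ninth sharp eleven is a dominant ninth sharp eleven built on A-sharp.
root → A-sharp
3rd (major 3rd) → C-double-sharp
5th (perfect 5th) → E-sharp
7th (minor 7th) → G-sharp
9th (major 9th) → B-sharp
11th (augmented 11th) → D-double-sharp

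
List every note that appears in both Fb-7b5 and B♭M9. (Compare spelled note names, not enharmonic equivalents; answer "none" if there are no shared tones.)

Fb-7b5: Fb Abb Cbb Ebb
B♭M9: Bb D F A C
Common to both → none.

none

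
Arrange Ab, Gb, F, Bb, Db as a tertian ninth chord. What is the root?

Gb

Stacking in thirds gives Gb – Bb – Db – F – Ab, so Gb is the root — Gb major ninth.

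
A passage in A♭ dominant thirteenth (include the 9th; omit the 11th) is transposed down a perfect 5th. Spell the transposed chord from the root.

Transposed root: Ab → Db (perfect 5th down). So we spell Db dominant thirteenth:
- root: Db
- major 3rd: F
- perfect 5th: Ab
- minor 7th: Cb
- major 9th: Eb
- major 13th: Bb

Db, F, Ab, Cb, Eb, Bb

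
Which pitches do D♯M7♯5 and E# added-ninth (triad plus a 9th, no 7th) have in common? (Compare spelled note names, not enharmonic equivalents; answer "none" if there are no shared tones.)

F##

D♯M7♯5: D# F## A## C##
E# added-ninth: E# G## B# F##
Common to both → F##.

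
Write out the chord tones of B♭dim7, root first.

Root Bb, quality diminished seventh:
Bb — root
Db — minor 3rd
Fb — diminished 5th
Abb — diminished 7th

Bb, Db, Fb, Abb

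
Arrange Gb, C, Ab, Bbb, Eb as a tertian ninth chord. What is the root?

Ab

Arranged so that each adjacent pair is a third by letter name: Ab – C – Eb – Gb – Bbb.
The bottom of that stack, Ab, is the root (this is Ab dominant seventh flat nine).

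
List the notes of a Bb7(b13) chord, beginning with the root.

Root Bb, quality dominant seventh flat thirteen:
- root: Bb
- major 3rd: D
- perfect 5th: F
- minor 7th: Ab
- minor 13th: Gb

Bb D F Ab Gb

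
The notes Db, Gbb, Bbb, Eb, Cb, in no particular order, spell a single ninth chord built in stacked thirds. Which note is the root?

Stacking in thirds gives Cb – Eb – Gbb – Bbb – Db, so Cb is the root — Cb dominant ninth flat five.

Cb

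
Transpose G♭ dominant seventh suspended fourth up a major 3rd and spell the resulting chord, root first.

Transposed root: G-flat → B-flat (major 3rd up). So we spell B-flat dominant seventh suspended fourth:
B-flat — root
E-flat — perfect 4th
F — perfect 5th
A-flat — minor 7th

B-flat  E-flat  F  A-flat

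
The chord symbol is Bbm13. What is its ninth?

Root of Bbm13 = Bb. The 9th is a major 9th: Bb up a major 9th → C.

C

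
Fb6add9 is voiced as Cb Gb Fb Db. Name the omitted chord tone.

Ab

Fb6add9 = Fb, Ab, Cb, Db, Gb. The voicing lacks the 3rd (major 3rd), Ab.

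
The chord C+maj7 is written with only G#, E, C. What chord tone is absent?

B

C+maj7 = C, E, G#, B. The voicing lacks the 7th (major 7th), B.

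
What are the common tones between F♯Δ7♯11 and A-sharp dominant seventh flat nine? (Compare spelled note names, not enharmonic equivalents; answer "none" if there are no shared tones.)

A# – E#

F♯Δ7♯11 = F#, A#, C#, E#, B#.
A-sharp dominant seventh flat nine = A#, C##, E#, G#, B.
Shared: A#, E#.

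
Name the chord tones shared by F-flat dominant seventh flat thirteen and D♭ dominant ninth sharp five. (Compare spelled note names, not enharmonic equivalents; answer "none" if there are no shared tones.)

C-flat

F-flat dominant seventh flat thirteen = F-flat, A-flat, C-flat, E-double-flat, D-double-flat.
D♭ dominant ninth sharp five = D-flat, F, A, C-flat, E-flat.
Shared: C-flat.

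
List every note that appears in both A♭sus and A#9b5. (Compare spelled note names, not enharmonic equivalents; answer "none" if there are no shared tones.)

A♭sus = Ab, Db, Eb.
A#9b5 = A#, C##, E, G#, B#.
Shared: none.

none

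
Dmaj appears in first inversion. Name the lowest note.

Dmaj = D–F♯–A. First inversion → third in the bass = F♯.

F♯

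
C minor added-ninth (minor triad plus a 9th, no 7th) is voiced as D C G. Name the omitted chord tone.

Eb

The full C minor added-ninth chord is C, Eb, G, D.
Comparing with the voicing, the minor 3rd (3rd) — Eb — is absent.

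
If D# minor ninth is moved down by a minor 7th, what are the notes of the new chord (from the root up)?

E-sharp  G-sharp  B-sharp  D-sharp  F-double-sharp

D-sharp down a minor 7th → E-sharp. New chord: E-sharp minor ninth.
root → E-sharp
3rd (minor 3rd) → G-sharp
5th (perfect 5th) → B-sharp
7th (minor 7th) → D-sharp
9th (major 9th) → F-double-sharp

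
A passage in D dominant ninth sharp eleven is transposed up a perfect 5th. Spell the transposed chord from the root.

A perfect 5th up from D is A, so the new chord is A dominant ninth sharp eleven.
root → A
3rd (major 3rd) → C#
5th (perfect 5th) → E
7th (minor 7th) → G
9th (major 9th) → B
11th (augmented 11th) → D#

A – C# – E – G – B – D#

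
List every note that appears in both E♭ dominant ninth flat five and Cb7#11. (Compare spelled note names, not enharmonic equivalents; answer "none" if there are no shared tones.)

Eb, Bbb, F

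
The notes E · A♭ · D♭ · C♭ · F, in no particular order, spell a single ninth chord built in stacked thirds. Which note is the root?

D♭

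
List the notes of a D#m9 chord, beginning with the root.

Root D#, quality minor ninth:
root → D#
3rd (minor 3rd) → F#
5th (perfect 5th) → A#
7th (minor 7th) → C#
9th (major 9th) → E#

D# – F# – A# – C# – E#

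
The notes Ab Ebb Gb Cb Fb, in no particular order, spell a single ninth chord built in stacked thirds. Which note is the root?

Fb

Arranged so that each adjacent pair is a third by letter name: Fb – Ab – Cb – Ebb – Gb.
The bottom of that stack, Fb, is the root (this is Fb dominant ninth).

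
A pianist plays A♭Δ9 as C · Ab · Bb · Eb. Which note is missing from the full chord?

The full A♭Δ9 chord is Ab, C, Eb, G, Bb.
Comparing with the voicing, the major 7th (7th) — G — is absent.

G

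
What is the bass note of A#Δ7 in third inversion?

A#Δ7 = A#–C##–E#–G##. Third inversion → seventh in the bass = G##.

G##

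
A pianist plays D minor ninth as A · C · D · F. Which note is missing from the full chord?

E

D minor ninth = D, F, A, C, E. The voicing lacks the 9th (major 9th), E.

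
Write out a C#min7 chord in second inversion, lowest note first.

G#, B, C#, E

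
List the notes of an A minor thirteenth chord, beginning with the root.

A, C, E, G, B, D, F#

A minor thirteenth is a minor thirteenth built on A.
A — root
C — minor 3rd
E — perfect 5th
G — minor 7th
B — major 9th
D — perfect 11th
F# — major 13th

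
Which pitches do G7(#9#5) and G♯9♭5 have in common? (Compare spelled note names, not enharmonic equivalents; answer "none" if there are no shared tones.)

A♯

G7(#9#5) = G, B, D♯, F, A♯.
G♯9♭5 = G♯, B♯, D, F♯, A♯.
Shared: A♯.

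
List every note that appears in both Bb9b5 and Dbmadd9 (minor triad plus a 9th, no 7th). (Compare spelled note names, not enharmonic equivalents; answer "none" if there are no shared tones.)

F♭ – A♭

Bb9b5: B♭ D F♭ A♭ C
Dbmadd9: D♭ F♭ A♭ E♭
Common to both → F♭, A♭.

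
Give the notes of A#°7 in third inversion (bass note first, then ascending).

A#°7 = A#–C#–E–G; third inversion → seventh (G) lowest.

G  A#  C#  E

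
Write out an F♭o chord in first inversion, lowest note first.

In root position, F♭o is Fb–Abb–Cbb.
First inversion puts the third (Abb) in the bass.

Abb – Cbb – Fb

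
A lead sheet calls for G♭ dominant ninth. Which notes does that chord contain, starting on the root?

G♭ dominant ninth is a dominant ninth built on G-flat.
- root: G-flat
- major 3rd: B-flat
- perfect 5th: D-flat
- minor 7th: F-flat
- major 9th: A-flat

G-flat, B-flat, D-flat, F-flat, A-flat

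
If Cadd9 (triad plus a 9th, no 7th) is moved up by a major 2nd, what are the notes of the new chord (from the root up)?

D, F#, A, E

A major 2nd up from C is D, so the new chord is D added-ninth.
Root: D
Major 3rd (3rd): F#
Perfect 5th (5th): A
Major 9th (9th): E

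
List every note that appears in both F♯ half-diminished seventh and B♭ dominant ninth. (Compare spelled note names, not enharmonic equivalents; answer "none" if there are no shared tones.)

C

F♯ half-diminished seventh: F-sharp A C E
B♭ dominant ninth: B-flat D F A-flat C
Common to both → C.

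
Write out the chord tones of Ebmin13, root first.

Eb  Gb  Bb  Db  F  Ab  C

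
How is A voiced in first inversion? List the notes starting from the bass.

In root position, A is A–C#–E.
First inversion puts the third (C#) in the bass.

C# E A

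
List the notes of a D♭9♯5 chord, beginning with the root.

Db F A Cb Eb

D♭9♯5: dominant ninth sharp five on Db.
root → Db
3rd (major 3rd) → F
5th (augmented 5th) → A
7th (minor 7th) → Cb
9th (major 9th) → Eb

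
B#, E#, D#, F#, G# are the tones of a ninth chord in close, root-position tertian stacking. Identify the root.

Stacking in thirds gives E# – G# – B# – D# – F#, so E# is the root — E# minor seventh flat nine.

E#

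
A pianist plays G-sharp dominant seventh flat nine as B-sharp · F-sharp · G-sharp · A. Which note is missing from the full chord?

The full G-sharp dominant seventh flat nine chord is G-sharp, B-sharp, D-sharp, F-sharp, A.
Comparing with the voicing, the perfect 5th (5th) — D-sharp — is absent.

D-sharp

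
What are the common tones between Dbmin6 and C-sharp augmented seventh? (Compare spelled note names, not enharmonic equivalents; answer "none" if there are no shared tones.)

Dbmin6: D♭ F♭ A♭ B♭
C-sharp augmented seventh: C♯ E♯ G𝄪 B
Common to both → none.

none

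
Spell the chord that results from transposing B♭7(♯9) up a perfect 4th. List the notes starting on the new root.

A perfect 4th up from Bb is Eb, so the new chord is Eb dominant seventh sharp nine.
- root: Eb
- major 3rd: G
- perfect 5th: Bb
- minor 7th: Db
- augmented 9th: F#

Eb, G, Bb, Db, F#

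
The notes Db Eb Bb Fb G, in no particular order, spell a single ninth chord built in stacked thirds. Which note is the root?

Arranged so that each adjacent pair is a third by letter name: Eb – G – Bb – Db – Fb.
The bottom of that stack, Eb, is the root (this is Eb dominant seventh flat nine).

Eb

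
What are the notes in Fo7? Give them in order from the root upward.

F  Ab  Cb  Ebb

Fo7 is a diminished seventh built on F.
Root: F
Minor 3rd (3rd): Ab
Diminished 5th (5th): Cb
Diminished 7th (7th): Ebb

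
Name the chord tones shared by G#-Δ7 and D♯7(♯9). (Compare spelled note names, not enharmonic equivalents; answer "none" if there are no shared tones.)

G#-Δ7 = G#, B, D#, F##.
D♯7(♯9) = D#, F##, A#, C#, E##.
Shared: D#, F##.

D#, F##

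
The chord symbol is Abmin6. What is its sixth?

F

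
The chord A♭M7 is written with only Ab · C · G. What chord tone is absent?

A♭M7 = Ab, C, Eb, G. The voicing lacks the 5th (perfect 5th), Eb.

Eb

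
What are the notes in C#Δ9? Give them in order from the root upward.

C#Δ9: major ninth on C♯.
root → C♯
3rd (major 3rd) → E♯
5th (perfect 5th) → G♯
7th (major 7th) → B♯
9th (major 9th) → D♯

C♯, E♯, G♯, B♯, D♯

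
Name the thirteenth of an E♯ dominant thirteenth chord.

C-double-sharp

Root of E♯ dominant thirteenth = E-sharp. The 13th is a major 13th: E-sharp up a major 13th → C-double-sharp.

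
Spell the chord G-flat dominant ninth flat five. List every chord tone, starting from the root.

Root Gb, quality dominant ninth flat five:
Root: Gb
Major 3rd (3rd): Bb
Diminished 5th (5th): Dbb
Minor 7th (7th): Fb
Major 9th (9th): Ab

Gb Bb Dbb Fb Ab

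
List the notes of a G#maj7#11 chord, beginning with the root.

G♯ B♯ D♯ F𝄪 C𝄪

G#maj7#11: major seventh sharp eleven on G♯.
Root: G♯
Major 3rd (3rd): B♯
Perfect 5th (5th): D♯
Major 7th (7th): F𝄪
Augmented 11th (11th): C𝄪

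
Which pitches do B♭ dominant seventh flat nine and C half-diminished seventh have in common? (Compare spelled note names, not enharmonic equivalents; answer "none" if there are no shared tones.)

B-flat

B♭ dominant seventh flat nine = B-flat, D, F, A-flat, C-flat.
C half-diminished seventh = C, E-flat, G-flat, B-flat.
Shared: B-flat.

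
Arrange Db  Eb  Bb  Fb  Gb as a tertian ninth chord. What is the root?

Stacking in thirds gives Eb – Gb – Bb – Db – Fb, so Eb is the root — Eb minor seventh flat nine.

Eb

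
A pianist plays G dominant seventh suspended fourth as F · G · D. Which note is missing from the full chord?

C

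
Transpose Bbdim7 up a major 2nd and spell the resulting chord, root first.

C, Eb, Gb, Bbb

Transposed root: Bb → C (major 2nd up). So we spell C diminished seventh:
root → C
3rd (minor 3rd) → Eb
5th (diminished 5th) → Gb
7th (diminished 7th) → Bbb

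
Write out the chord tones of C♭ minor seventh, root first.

C♭ minor seventh is a minor seventh built on C-flat.
Root: C-flat
Minor 3rd (3rd): E-double-flat
Perfect 5th (5th): G-flat
Minor 7th (7th): B-double-flat

C-flat E-double-flat G-flat B-double-flat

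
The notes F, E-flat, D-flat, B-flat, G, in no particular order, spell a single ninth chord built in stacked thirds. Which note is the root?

E-flat

Stacking in thirds gives E-flat – G – B-flat – D-flat – F, so E-flat is the root — E-flat dominant ninth.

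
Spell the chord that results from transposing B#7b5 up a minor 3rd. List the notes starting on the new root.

Transposed root: B# → D# (minor 3rd up). So we spell D# dominant seventh flat five:
Root: D#
Major 3rd (3rd): F##
Diminished 5th (5th): A
Minor 7th (7th): C#

D# F## A C#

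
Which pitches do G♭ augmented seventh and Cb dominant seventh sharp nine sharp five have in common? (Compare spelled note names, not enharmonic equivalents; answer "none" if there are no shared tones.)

D

G♭ augmented seventh = G-flat, B-flat, D, F-flat.
Cb dominant seventh sharp nine sharp five = C-flat, E-flat, G, B-double-flat, D.
Shared: D.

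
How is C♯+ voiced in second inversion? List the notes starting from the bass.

C♯+ = C#–E#–G##; second inversion → fifth (G##) lowest.

G##  C#  E#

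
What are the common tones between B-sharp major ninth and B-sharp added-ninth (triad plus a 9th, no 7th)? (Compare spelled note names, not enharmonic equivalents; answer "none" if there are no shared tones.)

B# – D## – F## – C##

B-sharp major ninth = B#, D##, F##, A##, C##.
B-sharp added-ninth = B#, D##, F##, C##.
Shared: B#, D##, F##, C##.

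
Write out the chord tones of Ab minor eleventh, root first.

A-flat C-flat E-flat G-flat B-flat D-flat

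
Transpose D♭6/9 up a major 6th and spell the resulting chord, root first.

A major 6th up from Db is Bb, so the new chord is Bb six-nine.
root → Bb
3rd (major 3rd) → D
5th (perfect 5th) → F
6th (major 6th) → G
9th (major 9th) → C

Bb D F G C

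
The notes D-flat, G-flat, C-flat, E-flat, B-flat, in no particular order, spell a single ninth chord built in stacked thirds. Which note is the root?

C-flat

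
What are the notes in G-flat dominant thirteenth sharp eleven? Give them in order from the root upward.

G-flat  B-flat  D-flat  F-flat  A-flat  C  E-flat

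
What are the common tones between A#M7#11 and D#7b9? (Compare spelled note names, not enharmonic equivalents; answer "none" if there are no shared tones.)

A♯

A#M7#11: A♯ C𝄪 E♯ G𝄪 D𝄪
D#7b9: D♯ F𝄪 A♯ C♯ E
Common to both → A♯.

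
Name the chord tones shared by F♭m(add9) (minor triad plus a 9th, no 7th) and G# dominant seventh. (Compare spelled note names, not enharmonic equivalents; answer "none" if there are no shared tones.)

F♭m(add9) = Fb, Abb, Cb, Gb.
G# dominant seventh = G#, B#, D#, F#.
Shared: none.

none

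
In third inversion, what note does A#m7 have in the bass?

G#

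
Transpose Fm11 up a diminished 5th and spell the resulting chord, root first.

Cb, Ebb, Gb, Bbb, Db, Fb

Transposed root: F → Cb (diminished 5th up). So we spell Cb minor eleventh:
- root: Cb
- minor 3rd: Ebb
- perfect 5th: Gb
- minor 7th: Bbb
- major 9th: Db
- perfect 11th: Fb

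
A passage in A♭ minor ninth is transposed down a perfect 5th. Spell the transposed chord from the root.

Transposed root: A-flat → D-flat (perfect 5th down). So we spell D-flat minor ninth:
- root: D-flat
- minor 3rd: F-flat
- perfect 5th: A-flat
- minor 7th: C-flat
- major 9th: E-flat

D-flat  F-flat  A-flat  C-flat  E-flat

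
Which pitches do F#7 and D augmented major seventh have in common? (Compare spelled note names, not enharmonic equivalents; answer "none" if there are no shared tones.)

F♯, A♯, C♯

F#7: F♯ A♯ C♯ E
D augmented major seventh: D F♯ A♯ C♯
Common to both → F♯, A♯, C♯.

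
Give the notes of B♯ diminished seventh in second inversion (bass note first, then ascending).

B♯ diminished seventh = B#–D#–F#–A; second inversion → fifth (F#) lowest.

F#, A, B#, D#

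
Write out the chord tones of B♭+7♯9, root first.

Bb, D, F#, Ab, C#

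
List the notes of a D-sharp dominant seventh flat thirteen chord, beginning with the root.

D-sharp  F-double-sharp  A-sharp  C-sharp  B

Root D-sharp, quality dominant seventh flat thirteen:
root → D-sharp
3rd (major 3rd) → F-double-sharp
5th (perfect 5th) → A-sharp
7th (minor 7th) → C-sharp
13th (minor 13th) → B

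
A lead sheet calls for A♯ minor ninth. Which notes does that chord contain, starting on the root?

A-sharp, C-sharp, E-sharp, G-sharp, B-sharp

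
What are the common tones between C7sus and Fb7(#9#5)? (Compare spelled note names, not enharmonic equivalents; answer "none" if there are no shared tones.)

C, G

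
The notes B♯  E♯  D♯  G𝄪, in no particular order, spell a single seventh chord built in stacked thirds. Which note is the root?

E♯

Arranged so that each adjacent pair is a third by letter name: E♯ – G𝄪 – B♯ – D♯.
The bottom of that stack, E♯, is the root (this is E♯ dominant seventh).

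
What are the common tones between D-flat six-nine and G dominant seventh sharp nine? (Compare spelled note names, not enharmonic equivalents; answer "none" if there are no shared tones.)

D-flat six-nine = D♭, F, A♭, B♭, E♭.
G dominant seventh sharp nine = G, B, D, F, A♯.
Shared: F.

F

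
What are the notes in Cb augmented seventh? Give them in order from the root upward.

Cb, Eb, G, Bbb

Root Cb, quality augmented seventh:
- root: Cb
- major 3rd: Eb
- augmented 5th: G
- minor 7th: Bbb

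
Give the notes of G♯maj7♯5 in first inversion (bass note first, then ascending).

B#  D##  F##  G#

In root position, G♯maj7♯5 is G#–B#–D##–F##.
First inversion puts the third (B#) in the bass.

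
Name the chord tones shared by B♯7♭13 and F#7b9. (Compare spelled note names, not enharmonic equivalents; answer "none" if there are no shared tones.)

A#

B♯7♭13 = B#, D##, F##, A#, G#.
F#7b9 = F#, A#, C#, E, G.
Shared: A#.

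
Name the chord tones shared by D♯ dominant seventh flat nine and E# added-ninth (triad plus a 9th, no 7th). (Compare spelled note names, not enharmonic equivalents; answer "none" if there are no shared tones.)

F##

D♯ dominant seventh flat nine = D#, F##, A#, C#, E.
E# added-ninth = E#, G##, B#, F##.
Shared: F##.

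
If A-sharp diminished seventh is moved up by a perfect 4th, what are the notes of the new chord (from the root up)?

D#  F#  A  C

A perfect 4th up from A# is D#, so the new chord is D# diminished seventh.
- root: D#
- minor 3rd: F#
- diminished 5th: A
- diminished 7th: C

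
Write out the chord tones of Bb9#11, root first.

Bb9#11 is a dominant ninth sharp eleven built on Bb.
Root: Bb
Major 3rd (3rd): D
Perfect 5th (5th): F
Minor 7th (7th): Ab
Major 9th (9th): C
Augmented 11th (11th): E

Bb D F Ab C E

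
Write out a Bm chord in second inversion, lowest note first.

F♯  B  D

In root position, Bm is B–D–F♯.
Second inversion puts the fifth (F♯) in the bass.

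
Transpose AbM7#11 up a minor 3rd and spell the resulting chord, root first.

Cb  Eb  Gb  Bb  F

Ab up a minor 3rd → Cb. New chord: Cb major seventh sharp eleven.
Root: Cb
Major 3rd (3rd): Eb
Perfect 5th (5th): Gb
Major 7th (7th): Bb
Augmented 11th (11th): F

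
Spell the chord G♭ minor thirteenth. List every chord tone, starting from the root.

G♭ minor thirteenth: minor thirteenth on G-flat.
root → G-flat
3rd (minor 3rd) → B-double-flat
5th (perfect 5th) → D-flat
7th (minor 7th) → F-flat
9th (major 9th) → A-flat
11th (perfect 11th) → C-flat
13th (major 13th) → E-flat

G-flat, B-double-flat, D-flat, F-flat, A-flat, C-flat, E-flat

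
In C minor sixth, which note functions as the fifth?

G

Root of C minor sixth = C. The 5th is a perfect 5th: C up a perfect 5th → G.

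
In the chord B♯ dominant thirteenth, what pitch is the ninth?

C-double-sharp

B♯ dominant thirteenth is built on B-sharp; its 9th is a major 9th above the root.
A second above B uses the letter C, and the major 9th above B-sharp is C-double-sharp.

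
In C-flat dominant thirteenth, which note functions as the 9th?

Root of C-flat dominant thirteenth = C-flat. The 9th is a major 9th: C-flat up a major 9th → D-flat.

D-flat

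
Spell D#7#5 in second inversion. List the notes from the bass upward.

A## – C# – D# – F##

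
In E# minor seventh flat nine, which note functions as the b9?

E# minor seventh flat nine is built on E-sharp; its 9th is a minor 9th above the root.
A second above E uses the letter F, and the minor 9th above E-sharp is F-sharp.

F-sharp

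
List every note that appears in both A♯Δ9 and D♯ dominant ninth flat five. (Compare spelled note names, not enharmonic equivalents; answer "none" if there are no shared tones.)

A♯Δ9 = A#, C##, E#, G##, B#.
D♯ dominant ninth flat five = D#, F##, A, C#, E#.
Shared: E#.

E#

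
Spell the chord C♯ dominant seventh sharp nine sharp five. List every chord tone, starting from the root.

Root C-sharp, quality dominant seventh sharp nine sharp five:
Root: C-sharp
Major 3rd (3rd): E-sharp
Augmented 5th (5th): G-double-sharp
Minor 7th (7th): B
Augmented 9th (9th): D-double-sharp

C-sharp, E-sharp, G-double-sharp, B, D-double-sharp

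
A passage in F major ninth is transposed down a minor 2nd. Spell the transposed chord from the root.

E, G♯, B, D♯, F♯

F down a minor 2nd → E. New chord: E major ninth.
E — root
G♯ — major 3rd
B — perfect 5th
D♯ — major 7th
F♯ — major 9th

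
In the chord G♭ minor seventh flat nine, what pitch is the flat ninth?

A-double-flat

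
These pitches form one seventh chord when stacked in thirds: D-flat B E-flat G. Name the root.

Arranged so that each adjacent pair is a third by letter name: E-flat – G – B – D-flat.
The bottom of that stack, E-flat, is the root (this is E-flat augmented seventh).

E-flat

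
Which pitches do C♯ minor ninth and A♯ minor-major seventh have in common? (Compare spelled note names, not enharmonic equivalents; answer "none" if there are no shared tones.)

C♯ minor ninth: C-sharp E G-sharp B D-sharp
A♯ minor-major seventh: A-sharp C-sharp E-sharp G-double-sharp
Common to both → C-sharp.

C-sharp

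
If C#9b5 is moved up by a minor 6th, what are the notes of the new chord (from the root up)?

A C# Eb G B

Transposed root: C# → A (minor 6th up). So we spell A dominant ninth flat five:
- root: A
- major 3rd: C#
- diminished 5th: Eb
- minor 7th: G
- major 9th: B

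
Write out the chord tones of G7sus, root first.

G – C – D – F

G7sus is a dominant seventh suspended fourth built on G.
Root: G
Perfect 4th (4th): C
Perfect 5th (5th): D
Minor 7th (7th): F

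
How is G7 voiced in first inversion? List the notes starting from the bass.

B D F G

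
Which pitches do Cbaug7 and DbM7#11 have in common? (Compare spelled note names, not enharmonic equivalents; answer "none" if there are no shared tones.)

Cbaug7: Cb Eb G Bbb
DbM7#11: Db F Ab C G
Common to both → G.

G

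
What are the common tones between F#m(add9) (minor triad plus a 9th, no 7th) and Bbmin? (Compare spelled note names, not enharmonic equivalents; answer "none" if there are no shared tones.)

none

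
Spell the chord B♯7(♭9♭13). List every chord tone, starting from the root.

Root B#, quality dominant seventh flat nine flat thirteen:
B# — root
D## — major 3rd
F## — perfect 5th
A# — minor 7th
C# — minor 9th
G# — minor 13th

B#, D##, F##, A#, C#, G#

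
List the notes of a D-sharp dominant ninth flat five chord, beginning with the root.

D#, F##, A, C#, E#

D-sharp dominant ninth flat five: dominant ninth flat five on D#.
D# — root
F## — major 3rd
A — diminished 5th
C# — minor 7th
E# — major 9th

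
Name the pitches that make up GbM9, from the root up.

GbM9: major ninth on Gb.
Root: Gb
Major 3rd (3rd): Bb
Perfect 5th (5th): Db
Major 7th (7th): F
Major 9th (9th): Ab

Gb Bb Db F Ab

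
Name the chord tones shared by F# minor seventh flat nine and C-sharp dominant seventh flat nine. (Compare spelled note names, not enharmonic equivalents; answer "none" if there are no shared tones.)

F# minor seventh flat nine: F# A C# E G
C-sharp dominant seventh flat nine: C# E# G# B D
Common to both → C#.

C#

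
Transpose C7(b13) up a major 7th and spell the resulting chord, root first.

B – D# – F# – A – G

C up a major 7th → B. New chord: B dominant seventh flat thirteen.
root → B
3rd (major 3rd) → D#
5th (perfect 5th) → F#
7th (minor 7th) → A
13th (minor 13th) → G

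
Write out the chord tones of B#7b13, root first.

B#, D##, F##, A#, G#

Root B#, quality dominant seventh flat thirteen:
B# — root
D## — major 3rd
F## — perfect 5th
A# — minor 7th
G# — minor 13th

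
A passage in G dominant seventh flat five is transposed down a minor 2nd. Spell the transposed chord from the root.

F#  A#  C  E

A minor 2nd down from G is F#, so the new chord is F# dominant seventh flat five.
root → F#
3rd (major 3rd) → A#
5th (diminished 5th) → C
7th (minor 7th) → E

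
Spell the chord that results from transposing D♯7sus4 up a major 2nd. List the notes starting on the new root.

E#, A#, B#, D#

Transposed root: D# → E# (major 2nd up). So we spell E# dominant seventh suspended fourth:
E# — root
A# — perfect 4th
B# — perfect 5th
D# — minor 7th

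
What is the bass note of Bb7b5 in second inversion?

Bb7b5 = Bb–D–Fb–Ab. Second inversion → fifth in the bass = Fb.

Fb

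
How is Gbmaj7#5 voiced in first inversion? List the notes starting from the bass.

In root position, Gbmaj7#5 is Gb–Bb–D–F.
First inversion puts the third (Bb) in the bass.

Bb, D, F, Gb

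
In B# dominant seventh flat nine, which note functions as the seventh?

A#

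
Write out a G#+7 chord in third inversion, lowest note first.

In root position, G#+7 is G#–B#–D##–F#.
Third inversion puts the seventh (F#) in the bass.

F#, G#, B#, D##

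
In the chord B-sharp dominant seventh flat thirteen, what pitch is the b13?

G-sharp

Root of B-sharp dominant seventh flat thirteen = B-sharp. The 13th is a minor 13th: B-sharp up a minor 13th → G-sharp.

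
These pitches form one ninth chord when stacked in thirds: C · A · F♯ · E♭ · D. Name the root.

Stacking in thirds gives D – F♯ – A – C – E♭, so D is the root — D dominant seventh flat nine.

D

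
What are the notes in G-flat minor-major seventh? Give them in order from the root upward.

G-flat  B-double-flat  D-flat  F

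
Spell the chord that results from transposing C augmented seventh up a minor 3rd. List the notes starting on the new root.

Transposed root: C → Eb (minor 3rd up). So we spell Eb augmented seventh:
Eb — root
G — major 3rd
B — augmented 5th
Db — minor 7th

Eb, G, B, Db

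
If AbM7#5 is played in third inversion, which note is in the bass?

G

AbM7#5 = A♭–C–E–G. Third inversion → seventh in the bass = G.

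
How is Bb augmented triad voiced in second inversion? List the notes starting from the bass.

F# Bb D

In root position, Bb augmented triad is Bb–D–F#.
Second inversion puts the fifth (F#) in the bass.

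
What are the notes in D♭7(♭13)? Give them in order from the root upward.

Root D♭, quality dominant seventh flat thirteen:
Root: D♭
Major 3rd (3rd): F
Perfect 5th (5th): A♭
Minor 7th (7th): C♭
Minor 13th (13th): B𝄫

D♭, F, A♭, C♭, B𝄫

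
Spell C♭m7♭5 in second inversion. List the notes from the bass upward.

In root position, C♭m7♭5 is C♭–E𝄫–G𝄫–B𝄫.
Second inversion puts the fifth (G𝄫) in the bass.

G𝄫 – B𝄫 – C♭ – E𝄫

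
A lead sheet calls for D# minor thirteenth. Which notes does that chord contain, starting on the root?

D-sharp  F-sharp  A-sharp  C-sharp  E-sharp  G-sharp  B-sharp

D# minor thirteenth: minor thirteenth on D-sharp.
root → D-sharp
3rd (minor 3rd) → F-sharp
5th (perfect 5th) → A-sharp
7th (minor 7th) → C-sharp
9th (major 9th) → E-sharp
11th (perfect 11th) → G-sharp
13th (major 13th) → B-sharp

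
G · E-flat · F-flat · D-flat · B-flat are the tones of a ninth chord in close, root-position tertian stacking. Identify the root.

Stacking in thirds gives E-flat – G – B-flat – D-flat – F-flat, so E-flat is the root — E-flat dominant seventh flat nine.

E-flat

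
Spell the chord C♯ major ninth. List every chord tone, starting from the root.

C#, E#, G#, B#, D#

Root C#, quality major ninth:
root → C#
3rd (major 3rd) → E#
5th (perfect 5th) → G#
7th (major 7th) → B#
9th (major 9th) → D#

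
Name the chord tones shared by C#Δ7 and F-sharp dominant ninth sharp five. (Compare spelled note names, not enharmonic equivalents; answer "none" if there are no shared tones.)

C#Δ7 = C#, E#, G#, B#.
F-sharp dominant ninth sharp five = F#, A#, C##, E, G#.
Shared: G#.

G#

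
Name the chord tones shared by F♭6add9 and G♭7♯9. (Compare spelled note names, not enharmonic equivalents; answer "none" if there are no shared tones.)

Fb – Db – Gb

F♭6add9 = Fb, Ab, Cb, Db, Gb.
G♭7♯9 = Gb, Bb, Db, Fb, A.
Shared: Fb, Db, Gb.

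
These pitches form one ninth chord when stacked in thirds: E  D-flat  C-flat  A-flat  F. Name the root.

D-flat

Stacking in thirds gives D-flat – F – A-flat – C-flat – E, so D-flat is the root — D-flat dominant seventh sharp nine.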